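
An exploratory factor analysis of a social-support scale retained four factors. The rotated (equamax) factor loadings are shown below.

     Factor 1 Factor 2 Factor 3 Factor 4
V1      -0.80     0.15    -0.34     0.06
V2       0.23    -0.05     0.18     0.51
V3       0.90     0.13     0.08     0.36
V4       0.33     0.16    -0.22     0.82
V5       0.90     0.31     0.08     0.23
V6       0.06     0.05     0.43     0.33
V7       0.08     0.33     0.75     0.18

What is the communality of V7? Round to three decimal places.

0.710

h² = 0.08² + 0.33² + 0.75² + 0.18² = 0.0064 + 0.1089 + 0.5625 + 0.0324 = 0.7102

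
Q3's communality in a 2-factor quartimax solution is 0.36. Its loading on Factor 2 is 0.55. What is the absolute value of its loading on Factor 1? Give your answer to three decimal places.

Under orthogonal rotation h² = Σλ², so λ_Factor 1² = h² − (0.3025) = 0.36 − 0.3025 = 0.0575.
|λ| = √0.0575 = 0.2398.

0.240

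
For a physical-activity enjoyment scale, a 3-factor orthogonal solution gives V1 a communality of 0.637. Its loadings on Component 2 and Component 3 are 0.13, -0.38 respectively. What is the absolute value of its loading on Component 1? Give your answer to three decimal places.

Under orthogonal rotation h² = Σλ², so λ_Component 1² = h² − (0.1613) = 0.637 − 0.1613 = 0.4757.
|λ| = √0.4757 = 0.6897.

0.690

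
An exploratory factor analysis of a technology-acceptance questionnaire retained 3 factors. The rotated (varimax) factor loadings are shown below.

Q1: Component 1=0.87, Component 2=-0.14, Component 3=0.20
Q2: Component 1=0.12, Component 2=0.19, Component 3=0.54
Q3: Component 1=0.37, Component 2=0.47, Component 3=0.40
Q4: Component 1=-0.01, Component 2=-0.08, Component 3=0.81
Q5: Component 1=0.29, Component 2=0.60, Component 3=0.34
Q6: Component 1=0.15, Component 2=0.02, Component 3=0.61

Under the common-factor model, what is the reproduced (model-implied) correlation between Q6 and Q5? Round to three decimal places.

0.263

r̂ = Σ λ_i·λ_j across factors = (0.15)(0.29) + (0.02)(0.60) + (0.61)(0.34)
  = +0.0435 +0.0120 +0.2074 = 0.2629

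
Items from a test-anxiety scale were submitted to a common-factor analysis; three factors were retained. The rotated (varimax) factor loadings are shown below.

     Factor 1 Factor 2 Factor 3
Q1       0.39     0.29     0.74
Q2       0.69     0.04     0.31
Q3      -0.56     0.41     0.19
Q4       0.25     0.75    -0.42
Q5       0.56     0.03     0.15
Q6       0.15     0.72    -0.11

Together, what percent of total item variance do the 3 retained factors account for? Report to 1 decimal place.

Communalities: 0.7838, 0.5738, 0.5178, 0.8014, 0.3370, 0.5530; Σh² = 3.5668.
Total variance with 6 standardized items is 6, so the solution explains 3.5668/6 = 0.5945 = 59.45%.

59.4%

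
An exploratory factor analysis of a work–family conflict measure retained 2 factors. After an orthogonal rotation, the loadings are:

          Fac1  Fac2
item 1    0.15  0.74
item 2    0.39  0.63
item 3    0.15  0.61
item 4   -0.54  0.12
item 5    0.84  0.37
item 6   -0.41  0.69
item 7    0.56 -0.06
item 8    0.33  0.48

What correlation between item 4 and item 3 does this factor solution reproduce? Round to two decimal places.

-0.01

r̂ = Σ λ_i·λ_j across factors = (-0.54)(0.15) + (0.12)(0.61)
  = -0.0810 +0.0732 = -0.0078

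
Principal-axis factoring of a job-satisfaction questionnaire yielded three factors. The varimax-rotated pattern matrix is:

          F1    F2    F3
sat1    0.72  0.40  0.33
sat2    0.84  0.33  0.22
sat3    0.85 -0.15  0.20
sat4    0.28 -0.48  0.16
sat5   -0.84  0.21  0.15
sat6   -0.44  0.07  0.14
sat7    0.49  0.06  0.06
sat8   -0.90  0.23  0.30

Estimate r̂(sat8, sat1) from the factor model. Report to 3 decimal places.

r̂ = Σ λ_i·λ_j across factors = (-0.90)(0.72) + (0.23)(0.40) + (0.30)(0.33)
  = -0.6480 +0.0920 +0.0990 = -0.4570

-0.457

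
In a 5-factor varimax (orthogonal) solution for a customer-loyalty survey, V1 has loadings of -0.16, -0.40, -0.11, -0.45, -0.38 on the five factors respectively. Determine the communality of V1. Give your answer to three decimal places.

h² = (-0.16)² + (-0.40)² + (-0.11)² + (-0.45)² + (-0.38)² = 0.0256 + 0.1600 + 0.0121 + 0.2025 + 0.1444 = 0.5446

0.545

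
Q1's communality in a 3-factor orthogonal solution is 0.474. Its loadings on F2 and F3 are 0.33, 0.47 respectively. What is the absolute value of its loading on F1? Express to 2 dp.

Under orthogonal rotation h² = Σλ², so λ_F1² = h² − (0.3298) = 0.474 − 0.3298 = 0.1442.
|λ| = √0.1442 = 0.3797.

0.38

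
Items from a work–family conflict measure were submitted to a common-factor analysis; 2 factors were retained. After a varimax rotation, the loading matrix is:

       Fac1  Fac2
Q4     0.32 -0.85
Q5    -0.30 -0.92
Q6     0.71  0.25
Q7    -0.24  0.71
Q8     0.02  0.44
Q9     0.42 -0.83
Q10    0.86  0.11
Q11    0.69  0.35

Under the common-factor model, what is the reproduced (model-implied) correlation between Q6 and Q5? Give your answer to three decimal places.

-0.443

r̂ = Σ λ_i·λ_j across factors = (0.71)(-0.30) + (0.25)(-0.92)
  = -0.2130 -0.2300 = -0.4430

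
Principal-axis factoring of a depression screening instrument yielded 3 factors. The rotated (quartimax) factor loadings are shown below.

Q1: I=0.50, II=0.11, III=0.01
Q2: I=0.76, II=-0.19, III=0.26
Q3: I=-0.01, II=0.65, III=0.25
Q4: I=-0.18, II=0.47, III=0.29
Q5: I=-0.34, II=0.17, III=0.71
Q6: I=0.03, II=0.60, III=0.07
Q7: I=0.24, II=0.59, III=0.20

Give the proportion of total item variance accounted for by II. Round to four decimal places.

0.2041

SS loadings for II = 0.11² + (-0.19)² + 0.65² + 0.47² + 0.17² + 0.60² + 0.59² = 1.4286
Proportion of variance = 1.4286 / 7 = 0.2041.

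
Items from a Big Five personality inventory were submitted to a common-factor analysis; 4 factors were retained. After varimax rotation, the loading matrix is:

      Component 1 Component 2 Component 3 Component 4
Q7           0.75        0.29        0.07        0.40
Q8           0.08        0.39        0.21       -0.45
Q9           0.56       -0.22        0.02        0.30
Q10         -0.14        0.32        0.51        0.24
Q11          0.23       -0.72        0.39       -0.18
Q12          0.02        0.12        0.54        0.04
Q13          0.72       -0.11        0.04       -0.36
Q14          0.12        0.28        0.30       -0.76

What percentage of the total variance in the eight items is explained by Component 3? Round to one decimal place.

SS loadings for Component 3 = 0.07² + 0.21² + 0.02² + 0.51² + 0.39² + 0.54² + 0.04² + 0.30² = 0.8448
With 8 standardized items, total variance = 8. Proportion = 0.8448/8 = 0.1056 → 10.56%.

10.6%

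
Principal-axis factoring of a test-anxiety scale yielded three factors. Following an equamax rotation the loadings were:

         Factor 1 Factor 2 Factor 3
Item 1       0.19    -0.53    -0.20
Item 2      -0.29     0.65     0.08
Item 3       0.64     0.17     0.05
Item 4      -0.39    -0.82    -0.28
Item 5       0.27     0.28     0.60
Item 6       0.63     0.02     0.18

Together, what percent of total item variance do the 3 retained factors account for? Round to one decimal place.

SS loadings by factor: 1.1517, 1.4835, 0.5197; total = 3.1549.
Total variance with 6 standardized items is 6, so the solution explains 3.1549/6 = 0.5258 = 52.58%.

52.6%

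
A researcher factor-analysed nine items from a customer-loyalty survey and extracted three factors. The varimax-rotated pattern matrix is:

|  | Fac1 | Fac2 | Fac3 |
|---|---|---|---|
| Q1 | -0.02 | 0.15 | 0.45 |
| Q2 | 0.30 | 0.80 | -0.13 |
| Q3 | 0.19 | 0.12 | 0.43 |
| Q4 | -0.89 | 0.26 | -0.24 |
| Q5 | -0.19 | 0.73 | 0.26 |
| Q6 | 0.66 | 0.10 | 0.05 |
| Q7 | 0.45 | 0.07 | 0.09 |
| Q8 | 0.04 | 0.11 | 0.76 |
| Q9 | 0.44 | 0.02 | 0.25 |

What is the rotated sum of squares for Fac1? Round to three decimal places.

1.788

SS loadings for Fac1 = (-0.02)² + 0.30² + 0.19² + (-0.89)² + (-0.19)² + 0.66² + 0.45² + 0.04² + 0.44² = 0.0004 + 0.0900 + 0.0361 + 0.7921 + 0.0361 + 0.4356 + 0.2025 + 0.0016 + 0.1936 = 1.7880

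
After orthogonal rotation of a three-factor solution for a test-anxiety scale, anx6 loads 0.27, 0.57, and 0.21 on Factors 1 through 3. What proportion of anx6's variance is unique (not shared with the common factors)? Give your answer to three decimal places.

h² = 0.27² + 0.57² + 0.21² = 0.0729 + 0.3249 + 0.0441 = 0.4419
Uniqueness u² = 1 − h² = 1 − 0.4419 = 0.5581

0.558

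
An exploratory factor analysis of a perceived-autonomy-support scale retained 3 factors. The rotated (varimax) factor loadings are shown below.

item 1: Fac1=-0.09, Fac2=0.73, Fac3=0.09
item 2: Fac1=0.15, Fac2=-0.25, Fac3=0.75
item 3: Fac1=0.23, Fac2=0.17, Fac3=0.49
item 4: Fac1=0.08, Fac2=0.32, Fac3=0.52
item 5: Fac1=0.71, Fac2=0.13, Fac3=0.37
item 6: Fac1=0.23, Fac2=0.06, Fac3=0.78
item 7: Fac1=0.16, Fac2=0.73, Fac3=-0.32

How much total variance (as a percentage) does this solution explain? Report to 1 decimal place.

Communalities: 0.5491, 0.6475, 0.3219, 0.3792, 0.6579, 0.6649, 0.6609; Σh² = 3.8814.
Total variance with 7 standardized items is 7, so the solution explains 3.8814/7 = 0.5545 = 55.45%.

55.4%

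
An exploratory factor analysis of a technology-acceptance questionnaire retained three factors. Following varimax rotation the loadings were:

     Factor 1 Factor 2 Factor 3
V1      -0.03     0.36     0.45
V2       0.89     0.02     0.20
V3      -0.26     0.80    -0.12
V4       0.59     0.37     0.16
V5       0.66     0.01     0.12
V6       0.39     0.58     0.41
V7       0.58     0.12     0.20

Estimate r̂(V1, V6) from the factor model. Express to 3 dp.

0.382

r̂ = Σ λ_i·λ_j across factors = (-0.03)(0.39) + (0.36)(0.58) + (0.45)(0.41)
  = -0.0117 +0.2088 +0.1845 = 0.3816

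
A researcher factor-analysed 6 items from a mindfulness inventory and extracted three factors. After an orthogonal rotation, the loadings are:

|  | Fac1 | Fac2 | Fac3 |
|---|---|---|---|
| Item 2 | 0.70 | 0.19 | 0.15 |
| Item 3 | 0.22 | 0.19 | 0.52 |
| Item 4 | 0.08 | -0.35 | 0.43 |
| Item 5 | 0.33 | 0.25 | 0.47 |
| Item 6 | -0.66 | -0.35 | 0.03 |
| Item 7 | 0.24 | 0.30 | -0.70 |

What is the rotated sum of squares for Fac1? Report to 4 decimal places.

SS loadings for Fac1 = 0.70² + 0.22² + 0.08² + 0.33² + (-0.66)² + 0.24² = 0.4900 + 0.0484 + 0.0064 + 0.1089 + 0.4356 + 0.0576 = 1.1469

1.1469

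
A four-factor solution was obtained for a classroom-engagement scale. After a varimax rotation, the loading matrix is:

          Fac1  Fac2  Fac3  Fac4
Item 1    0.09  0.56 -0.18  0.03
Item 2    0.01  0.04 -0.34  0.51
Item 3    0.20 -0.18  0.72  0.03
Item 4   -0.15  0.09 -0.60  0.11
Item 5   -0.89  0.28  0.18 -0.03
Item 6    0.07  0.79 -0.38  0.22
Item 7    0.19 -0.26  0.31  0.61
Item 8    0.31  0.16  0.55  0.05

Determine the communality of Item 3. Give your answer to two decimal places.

0.59

h² = 0.20² + (-0.18)² + 0.72² + 0.03² = 0.0400 + 0.0324 + 0.5184 + 0.0009 = 0.5917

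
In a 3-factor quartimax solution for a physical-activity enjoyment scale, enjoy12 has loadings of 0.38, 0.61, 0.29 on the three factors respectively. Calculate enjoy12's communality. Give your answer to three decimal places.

0.601

h² = 0.38² + 0.61² + 0.29² = 0.1444 + 0.3721 + 0.0841 = 0.6006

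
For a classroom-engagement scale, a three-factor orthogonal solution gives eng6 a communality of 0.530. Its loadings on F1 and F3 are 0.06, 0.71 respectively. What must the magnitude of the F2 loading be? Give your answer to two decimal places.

Under orthogonal rotation h² = Σλ², so λ_F2² = h² − (0.5077) = 0.530 − 0.5077 = 0.0223.
|λ| = √0.0223 = 0.1493.

0.15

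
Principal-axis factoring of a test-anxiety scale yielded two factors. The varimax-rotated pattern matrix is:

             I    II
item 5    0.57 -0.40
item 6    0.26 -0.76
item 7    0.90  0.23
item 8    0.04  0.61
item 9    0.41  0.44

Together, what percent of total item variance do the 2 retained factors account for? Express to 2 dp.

54.57%

SS loadings by factor: 1.3722, 1.3562; total = 2.7284.
Total variance with 5 standardized items is 5, so the solution explains 2.7284/5 = 0.5457 = 54.57%.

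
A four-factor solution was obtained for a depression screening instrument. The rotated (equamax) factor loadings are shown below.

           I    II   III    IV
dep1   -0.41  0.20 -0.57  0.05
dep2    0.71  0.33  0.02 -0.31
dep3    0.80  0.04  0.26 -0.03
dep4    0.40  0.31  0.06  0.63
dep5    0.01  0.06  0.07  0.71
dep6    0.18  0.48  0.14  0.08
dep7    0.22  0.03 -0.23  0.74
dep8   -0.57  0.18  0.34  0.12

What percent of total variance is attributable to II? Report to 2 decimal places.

SS loadings for II = 0.20² + 0.33² + 0.04² + 0.31² + 0.06² + 0.48² + 0.03² + 0.18² = 0.5139
With 8 standardized items, total variance = 8. Proportion = 0.5139/8 = 0.0642 → 6.42%.

6.42%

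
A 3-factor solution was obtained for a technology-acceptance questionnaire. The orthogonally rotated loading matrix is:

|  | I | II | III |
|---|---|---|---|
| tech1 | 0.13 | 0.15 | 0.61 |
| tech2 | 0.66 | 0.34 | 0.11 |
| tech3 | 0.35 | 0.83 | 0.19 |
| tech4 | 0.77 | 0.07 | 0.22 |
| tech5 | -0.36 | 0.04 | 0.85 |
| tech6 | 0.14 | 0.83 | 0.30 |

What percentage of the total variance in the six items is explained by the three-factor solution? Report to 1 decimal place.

68.7%

SS loadings by factor: 1.3171, 1.5224, 1.2812; total = 4.1207.
Total variance with 6 standardized items is 6, so the solution explains 4.1207/6 = 0.6868 = 68.68%.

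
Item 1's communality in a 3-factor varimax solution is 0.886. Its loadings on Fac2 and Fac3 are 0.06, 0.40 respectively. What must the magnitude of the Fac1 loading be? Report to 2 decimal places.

Under orthogonal rotation h² = Σλ², so λ_Fac1² = h² − (0.1636) = 0.886 − 0.1636 = 0.7224.
|λ| = √0.7224 = 0.8499.

0.85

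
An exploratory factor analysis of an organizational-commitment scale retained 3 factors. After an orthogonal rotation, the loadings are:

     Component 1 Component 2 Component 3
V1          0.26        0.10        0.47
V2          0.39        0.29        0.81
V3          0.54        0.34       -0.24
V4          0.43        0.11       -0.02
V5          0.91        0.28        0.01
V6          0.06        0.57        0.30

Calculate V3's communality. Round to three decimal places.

h² = 0.54² + 0.34² + (-0.24)² = 0.2916 + 0.1156 + 0.0576 = 0.4648

0.465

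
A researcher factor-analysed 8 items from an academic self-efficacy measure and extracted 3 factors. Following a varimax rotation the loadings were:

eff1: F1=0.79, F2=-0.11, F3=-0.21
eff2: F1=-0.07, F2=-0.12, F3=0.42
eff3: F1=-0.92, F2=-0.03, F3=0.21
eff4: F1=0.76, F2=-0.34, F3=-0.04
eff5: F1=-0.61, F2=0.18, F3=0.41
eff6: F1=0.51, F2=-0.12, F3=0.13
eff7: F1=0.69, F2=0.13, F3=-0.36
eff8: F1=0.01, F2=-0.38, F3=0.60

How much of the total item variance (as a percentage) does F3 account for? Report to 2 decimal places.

SS loadings for F3 = (-0.21)² + 0.42² + 0.21² + (-0.04)² + 0.41² + 0.13² + (-0.36)² + 0.60² = 0.9408
With 8 standardized items, total variance = 8. Proportion = 0.9408/8 = 0.1176 → 11.76%.

11.76%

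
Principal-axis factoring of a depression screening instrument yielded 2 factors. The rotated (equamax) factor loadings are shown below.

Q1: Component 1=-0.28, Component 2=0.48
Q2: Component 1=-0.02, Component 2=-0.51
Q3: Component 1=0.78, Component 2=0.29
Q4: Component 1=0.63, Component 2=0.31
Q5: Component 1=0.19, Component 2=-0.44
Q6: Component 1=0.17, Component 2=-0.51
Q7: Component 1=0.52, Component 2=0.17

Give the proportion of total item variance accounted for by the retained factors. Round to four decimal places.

SS loadings by factor: 1.4195, 1.1533; total = 2.5728.
Total variance with 7 standardized items is 7, so the solution explains 2.5728/7 = 0.3675.

0.3675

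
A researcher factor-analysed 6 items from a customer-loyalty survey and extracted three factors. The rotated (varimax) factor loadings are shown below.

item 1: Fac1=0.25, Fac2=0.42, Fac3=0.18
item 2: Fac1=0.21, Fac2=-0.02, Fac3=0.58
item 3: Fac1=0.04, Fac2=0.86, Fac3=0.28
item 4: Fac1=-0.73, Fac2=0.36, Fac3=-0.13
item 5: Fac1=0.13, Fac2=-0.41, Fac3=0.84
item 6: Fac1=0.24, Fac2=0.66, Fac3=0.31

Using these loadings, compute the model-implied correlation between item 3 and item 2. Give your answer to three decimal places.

r̂ = Σ λ_i·λ_j across factors = (0.04)(0.21) + (0.86)(-0.02) + (0.28)(0.58)
  = +0.0084 -0.0172 +0.1624 = 0.1536

0.154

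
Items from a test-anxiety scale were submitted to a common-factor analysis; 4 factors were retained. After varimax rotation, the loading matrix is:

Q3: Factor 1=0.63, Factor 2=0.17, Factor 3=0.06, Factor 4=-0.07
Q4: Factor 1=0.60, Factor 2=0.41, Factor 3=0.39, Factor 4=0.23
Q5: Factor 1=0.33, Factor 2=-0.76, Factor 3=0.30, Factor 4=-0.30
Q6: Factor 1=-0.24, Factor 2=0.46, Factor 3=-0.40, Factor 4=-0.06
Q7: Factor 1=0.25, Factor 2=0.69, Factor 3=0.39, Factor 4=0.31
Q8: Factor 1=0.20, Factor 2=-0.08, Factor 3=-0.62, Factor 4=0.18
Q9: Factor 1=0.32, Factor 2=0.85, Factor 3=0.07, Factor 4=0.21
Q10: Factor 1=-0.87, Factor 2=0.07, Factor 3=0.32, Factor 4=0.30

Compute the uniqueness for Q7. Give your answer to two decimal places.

0.21

h² = 0.25² + 0.69² + 0.39² + 0.31² = 0.0625 + 0.4761 + 0.1521 + 0.0961 = 0.7868
Uniqueness u² = 1 − h² = 1 − 0.7868 = 0.2132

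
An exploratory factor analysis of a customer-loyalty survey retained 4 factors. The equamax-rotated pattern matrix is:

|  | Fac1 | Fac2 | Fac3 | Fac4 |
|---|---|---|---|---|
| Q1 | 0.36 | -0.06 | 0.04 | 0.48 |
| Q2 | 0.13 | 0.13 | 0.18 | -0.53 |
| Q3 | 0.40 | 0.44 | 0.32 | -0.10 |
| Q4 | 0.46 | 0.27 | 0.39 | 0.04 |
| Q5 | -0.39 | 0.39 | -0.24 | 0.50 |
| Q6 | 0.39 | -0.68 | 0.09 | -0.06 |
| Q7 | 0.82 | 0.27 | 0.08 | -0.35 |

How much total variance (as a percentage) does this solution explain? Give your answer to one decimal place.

53.3%

SS loadings by factor: 1.4947, 0.9744, 0.3606, 0.8990; total = 3.7287.
Total variance with 7 standardized items is 7, so the solution explains 3.7287/7 = 0.5327 = 53.27%.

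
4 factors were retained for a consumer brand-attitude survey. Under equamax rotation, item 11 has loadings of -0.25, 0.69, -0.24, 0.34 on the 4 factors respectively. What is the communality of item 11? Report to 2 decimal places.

0.71

h² = (-0.25)² + 0.69² + (-0.24)² + 0.34² = 0.0625 + 0.4761 + 0.0576 + 0.1156 = 0.7118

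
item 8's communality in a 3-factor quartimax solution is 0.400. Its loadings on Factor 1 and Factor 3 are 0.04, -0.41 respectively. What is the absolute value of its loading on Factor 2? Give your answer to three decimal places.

0.480

Under orthogonal rotation h² = Σλ², so λ_Factor 2² = h² − (0.1697) = 0.400 − 0.1697 = 0.2303.
|λ| = √0.2303 = 0.4799.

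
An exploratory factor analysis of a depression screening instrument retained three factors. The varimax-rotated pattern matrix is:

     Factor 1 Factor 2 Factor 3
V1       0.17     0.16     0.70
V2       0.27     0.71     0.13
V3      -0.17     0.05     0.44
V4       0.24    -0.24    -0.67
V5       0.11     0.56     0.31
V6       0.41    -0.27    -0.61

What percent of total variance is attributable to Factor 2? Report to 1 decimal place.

SS loadings for Factor 2 = 0.16² + 0.71² + 0.05² + (-0.24)² + 0.56² + (-0.27)² = 0.9763
With 6 standardized items, total variance = 6. Proportion = 0.9763/6 = 0.1627 → 16.27%.

16.3%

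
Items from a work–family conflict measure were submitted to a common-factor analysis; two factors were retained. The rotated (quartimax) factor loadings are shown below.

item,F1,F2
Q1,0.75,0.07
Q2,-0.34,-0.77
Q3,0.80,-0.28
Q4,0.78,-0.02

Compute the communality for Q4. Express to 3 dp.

h² = 0.78² + (-0.02)² = 0.6084 + 0.0004 = 0.6088

0.609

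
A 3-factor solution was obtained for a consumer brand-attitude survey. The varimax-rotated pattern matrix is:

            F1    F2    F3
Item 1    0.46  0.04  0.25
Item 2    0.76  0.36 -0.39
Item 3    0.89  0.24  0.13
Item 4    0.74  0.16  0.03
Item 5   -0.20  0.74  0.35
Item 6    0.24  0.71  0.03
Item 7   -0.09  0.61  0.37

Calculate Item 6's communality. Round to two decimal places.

0.56

h² = 0.24² + 0.71² + 0.03² = 0.0576 + 0.5041 + 0.0009 = 0.5626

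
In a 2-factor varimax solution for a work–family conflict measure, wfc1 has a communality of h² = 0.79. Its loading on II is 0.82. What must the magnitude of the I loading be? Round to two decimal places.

0.34

Under orthogonal rotation h² = Σλ², so λ_I² = h² − (0.6724) = 0.79 − 0.6724 = 0.1176.
|λ| = √0.1176 = 0.3429.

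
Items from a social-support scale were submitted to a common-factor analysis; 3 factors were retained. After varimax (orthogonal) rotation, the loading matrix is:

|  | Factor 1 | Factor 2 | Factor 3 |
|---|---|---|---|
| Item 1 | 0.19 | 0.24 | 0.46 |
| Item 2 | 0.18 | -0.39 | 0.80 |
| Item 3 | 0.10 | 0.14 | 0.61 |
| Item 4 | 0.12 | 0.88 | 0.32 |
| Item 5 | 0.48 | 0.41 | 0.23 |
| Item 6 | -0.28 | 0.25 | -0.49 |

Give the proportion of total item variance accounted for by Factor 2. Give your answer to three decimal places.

0.206

SS loadings for Factor 2 = 0.24² + (-0.39)² + 0.14² + 0.88² + 0.41² + 0.25² = 1.2343
Proportion of variance = 1.2343 / 6 = 0.2057.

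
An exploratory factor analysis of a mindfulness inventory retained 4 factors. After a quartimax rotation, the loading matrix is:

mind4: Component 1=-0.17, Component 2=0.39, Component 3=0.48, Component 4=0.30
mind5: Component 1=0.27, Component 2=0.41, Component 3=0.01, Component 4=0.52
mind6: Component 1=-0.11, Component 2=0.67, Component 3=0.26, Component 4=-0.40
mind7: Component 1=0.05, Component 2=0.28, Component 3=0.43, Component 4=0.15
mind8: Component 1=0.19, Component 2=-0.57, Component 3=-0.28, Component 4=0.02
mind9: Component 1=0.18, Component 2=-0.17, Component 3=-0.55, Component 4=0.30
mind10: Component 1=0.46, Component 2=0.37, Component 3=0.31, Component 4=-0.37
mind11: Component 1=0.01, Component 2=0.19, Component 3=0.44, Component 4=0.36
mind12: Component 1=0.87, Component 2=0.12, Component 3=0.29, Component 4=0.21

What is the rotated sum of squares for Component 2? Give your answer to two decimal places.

1.39

SS loadings for Component 2 = 0.39² + 0.41² + 0.67² + 0.28² + (-0.57)² + (-0.17)² + 0.37² + 0.19² + 0.12² = 0.1521 + 0.1681 + 0.4489 + 0.0784 + 0.3249 + 0.0289 + 0.1369 + 0.0361 + 0.0144 = 1.3887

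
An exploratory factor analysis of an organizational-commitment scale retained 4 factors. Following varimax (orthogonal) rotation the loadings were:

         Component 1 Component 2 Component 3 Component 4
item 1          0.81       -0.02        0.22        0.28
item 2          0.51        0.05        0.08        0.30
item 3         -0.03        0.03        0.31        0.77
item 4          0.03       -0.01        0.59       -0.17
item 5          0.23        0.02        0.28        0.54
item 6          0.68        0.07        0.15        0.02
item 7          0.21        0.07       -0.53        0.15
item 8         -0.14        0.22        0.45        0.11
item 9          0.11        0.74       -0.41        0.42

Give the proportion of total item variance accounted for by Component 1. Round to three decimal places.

SS loadings for Component 1 = 0.81² + 0.51² + (-0.03)² + 0.03² + 0.23² + 0.68² + 0.21² + (-0.14)² + 0.11² = 1.5091
Proportion of variance = 1.5091 / 9 = 0.1677.

0.168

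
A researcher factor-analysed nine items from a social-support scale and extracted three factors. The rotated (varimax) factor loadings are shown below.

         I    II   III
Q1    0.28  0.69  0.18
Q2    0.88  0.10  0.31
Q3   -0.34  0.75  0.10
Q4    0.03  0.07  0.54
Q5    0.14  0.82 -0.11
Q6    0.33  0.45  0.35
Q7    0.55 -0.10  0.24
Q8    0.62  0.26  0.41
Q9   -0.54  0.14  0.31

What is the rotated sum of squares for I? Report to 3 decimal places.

SS loadings for I = 0.28² + 0.88² + (-0.34)² + 0.03² + 0.14² + 0.33² + 0.55² + 0.62² + (-0.54)² = 0.0784 + 0.7744 + 0.1156 + 0.0009 + 0.0196 + 0.1089 + 0.3025 + 0.3844 + 0.2916 = 2.0763

2.076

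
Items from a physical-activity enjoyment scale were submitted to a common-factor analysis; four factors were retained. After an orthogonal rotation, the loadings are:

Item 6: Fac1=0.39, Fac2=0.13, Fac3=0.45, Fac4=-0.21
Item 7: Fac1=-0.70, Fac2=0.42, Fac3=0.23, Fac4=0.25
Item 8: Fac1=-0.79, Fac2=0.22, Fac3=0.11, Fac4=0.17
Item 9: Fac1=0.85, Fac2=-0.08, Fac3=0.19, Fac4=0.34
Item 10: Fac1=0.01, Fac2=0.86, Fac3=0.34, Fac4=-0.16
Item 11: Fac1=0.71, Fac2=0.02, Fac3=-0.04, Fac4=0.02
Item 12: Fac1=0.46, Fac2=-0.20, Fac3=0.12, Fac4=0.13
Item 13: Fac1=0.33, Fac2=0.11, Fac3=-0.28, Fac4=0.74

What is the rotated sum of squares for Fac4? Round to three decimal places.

0.842

SS loadings for Fac4 = (-0.21)² + 0.25² + 0.17² + 0.34² + (-0.16)² + 0.02² + 0.13² + 0.74² = 0.0441 + 0.0625 + 0.0289 + 0.1156 + 0.0256 + 0.0004 + 0.0169 + 0.5476 = 0.8416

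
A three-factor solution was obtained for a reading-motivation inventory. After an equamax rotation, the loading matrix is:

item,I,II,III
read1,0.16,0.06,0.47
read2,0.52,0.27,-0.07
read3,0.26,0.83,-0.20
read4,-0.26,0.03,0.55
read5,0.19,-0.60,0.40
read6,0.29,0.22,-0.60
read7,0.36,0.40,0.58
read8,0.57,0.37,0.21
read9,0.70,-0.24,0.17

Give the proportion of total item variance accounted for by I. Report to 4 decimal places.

0.1662

SS loadings for I = 0.16² + 0.52² + 0.26² + (-0.26)² + 0.19² + 0.29² + 0.36² + 0.57² + 0.70² = 1.4959
Proportion of variance = 1.4959 / 9 = 0.1662.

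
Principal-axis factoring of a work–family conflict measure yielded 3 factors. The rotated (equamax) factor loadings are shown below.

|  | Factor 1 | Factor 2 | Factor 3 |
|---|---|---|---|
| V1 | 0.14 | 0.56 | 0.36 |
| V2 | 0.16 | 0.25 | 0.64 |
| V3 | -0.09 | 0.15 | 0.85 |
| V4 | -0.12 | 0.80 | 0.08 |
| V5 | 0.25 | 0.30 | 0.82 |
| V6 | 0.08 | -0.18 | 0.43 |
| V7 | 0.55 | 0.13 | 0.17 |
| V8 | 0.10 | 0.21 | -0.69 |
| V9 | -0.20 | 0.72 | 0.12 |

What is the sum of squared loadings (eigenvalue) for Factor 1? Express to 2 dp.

SS loadings for Factor 1 = 0.14² + 0.16² + (-0.09)² + (-0.12)² + 0.25² + 0.08² + 0.55² + 0.10² + (-0.20)² = 0.0196 + 0.0256 + 0.0081 + 0.0144 + 0.0625 + 0.0064 + 0.3025 + 0.0100 + 0.0400 = 0.4891

0.49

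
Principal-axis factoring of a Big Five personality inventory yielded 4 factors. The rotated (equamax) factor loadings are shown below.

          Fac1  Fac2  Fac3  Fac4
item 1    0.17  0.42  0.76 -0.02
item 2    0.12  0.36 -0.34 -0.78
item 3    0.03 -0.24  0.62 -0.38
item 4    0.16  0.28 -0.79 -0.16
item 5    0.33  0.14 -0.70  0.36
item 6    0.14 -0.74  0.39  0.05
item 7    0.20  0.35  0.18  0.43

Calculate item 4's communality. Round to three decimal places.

0.754

h² = 0.16² + 0.28² + (-0.79)² + (-0.16)² = 0.0256 + 0.0784 + 0.6241 + 0.0256 = 0.7537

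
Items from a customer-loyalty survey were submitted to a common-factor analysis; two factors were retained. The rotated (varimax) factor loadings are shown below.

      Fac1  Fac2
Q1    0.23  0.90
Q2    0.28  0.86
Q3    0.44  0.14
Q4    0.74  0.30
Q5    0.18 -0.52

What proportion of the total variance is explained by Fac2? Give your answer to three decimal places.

SS loadings for Fac2 = 0.90² + 0.86² + 0.14² + 0.30² + (-0.52)² = 1.9296
Proportion of variance = 1.9296 / 5 = 0.3859.

0.386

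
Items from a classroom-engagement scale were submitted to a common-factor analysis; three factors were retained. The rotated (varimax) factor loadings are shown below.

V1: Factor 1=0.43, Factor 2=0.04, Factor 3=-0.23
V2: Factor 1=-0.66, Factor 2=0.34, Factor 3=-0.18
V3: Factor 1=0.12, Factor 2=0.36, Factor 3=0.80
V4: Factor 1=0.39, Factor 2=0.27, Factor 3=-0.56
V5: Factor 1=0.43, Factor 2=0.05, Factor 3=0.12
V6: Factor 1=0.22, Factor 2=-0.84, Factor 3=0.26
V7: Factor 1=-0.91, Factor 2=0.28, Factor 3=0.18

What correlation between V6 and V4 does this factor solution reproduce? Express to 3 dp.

-0.287

r̂ = Σ λ_i·λ_j across factors = (0.22)(0.39) + (-0.84)(0.27) + (0.26)(-0.56)
  = +0.0858 -0.2268 -0.1456 = -0.2866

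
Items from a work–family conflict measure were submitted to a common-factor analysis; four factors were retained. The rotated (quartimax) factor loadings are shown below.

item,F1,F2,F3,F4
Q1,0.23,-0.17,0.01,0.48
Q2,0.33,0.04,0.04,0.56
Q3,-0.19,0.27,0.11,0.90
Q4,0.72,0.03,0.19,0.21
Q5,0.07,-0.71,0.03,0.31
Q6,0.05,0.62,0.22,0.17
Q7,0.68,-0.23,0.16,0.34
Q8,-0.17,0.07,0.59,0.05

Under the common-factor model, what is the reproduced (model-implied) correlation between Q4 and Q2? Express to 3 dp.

0.364

r̂ = Σ λ_i·λ_j across factors = (0.72)(0.33) + (0.03)(0.04) + (0.19)(0.04) + (0.21)(0.56)
  = +0.2376 +0.0012 +0.0076 +0.1176 = 0.3640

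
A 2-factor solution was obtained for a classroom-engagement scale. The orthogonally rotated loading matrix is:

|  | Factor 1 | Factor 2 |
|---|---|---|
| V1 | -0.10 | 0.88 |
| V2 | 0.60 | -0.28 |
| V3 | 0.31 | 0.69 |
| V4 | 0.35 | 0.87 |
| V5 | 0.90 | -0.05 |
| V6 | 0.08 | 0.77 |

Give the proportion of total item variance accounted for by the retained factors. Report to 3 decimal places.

0.681

SS loadings by factor: 1.4050, 2.6812; total = 4.0862.
Total variance with 6 standardized items is 6, so the solution explains 4.0862/6 = 0.6810.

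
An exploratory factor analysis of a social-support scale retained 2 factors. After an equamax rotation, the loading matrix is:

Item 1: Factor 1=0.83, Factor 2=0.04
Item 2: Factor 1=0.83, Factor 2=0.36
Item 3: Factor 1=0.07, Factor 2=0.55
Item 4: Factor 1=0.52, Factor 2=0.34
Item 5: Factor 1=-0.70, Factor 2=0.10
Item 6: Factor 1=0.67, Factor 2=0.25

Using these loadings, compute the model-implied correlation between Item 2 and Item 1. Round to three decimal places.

0.703

r̂ = Σ λ_i·λ_j across factors = (0.83)(0.83) + (0.36)(0.04)
  = +0.6889 +0.0144 = 0.7033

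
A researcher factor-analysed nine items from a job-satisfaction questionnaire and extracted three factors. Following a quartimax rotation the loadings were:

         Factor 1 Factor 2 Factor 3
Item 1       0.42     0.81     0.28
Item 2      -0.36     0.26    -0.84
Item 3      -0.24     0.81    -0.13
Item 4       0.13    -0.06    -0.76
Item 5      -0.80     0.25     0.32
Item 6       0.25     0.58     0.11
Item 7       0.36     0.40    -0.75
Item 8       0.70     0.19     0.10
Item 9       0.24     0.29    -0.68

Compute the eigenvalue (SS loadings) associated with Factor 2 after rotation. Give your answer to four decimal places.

SS loadings for Factor 2 = 0.81² + 0.26² + 0.81² + (-0.06)² + 0.25² + 0.58² + 0.40² + 0.19² + 0.29² = 0.6561 + 0.0676 + 0.6561 + 0.0036 + 0.0625 + 0.3364 + 0.1600 + 0.0361 + 0.0841 = 2.0625

2.0625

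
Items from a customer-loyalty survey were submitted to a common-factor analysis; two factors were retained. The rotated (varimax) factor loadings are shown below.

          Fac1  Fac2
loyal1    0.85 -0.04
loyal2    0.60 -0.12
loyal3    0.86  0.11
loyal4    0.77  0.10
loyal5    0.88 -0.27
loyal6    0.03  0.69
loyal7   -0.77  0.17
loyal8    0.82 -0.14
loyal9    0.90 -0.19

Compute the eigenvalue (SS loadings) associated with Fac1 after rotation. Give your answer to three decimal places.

SS loadings for Fac1 = 0.85² + 0.60² + 0.86² + 0.77² + 0.88² + 0.03² + (-0.77)² + 0.82² + 0.90² = 0.7225 + 0.3600 + 0.7396 + 0.5929 + 0.7744 + 0.0009 + 0.5929 + 0.6724 + 0.8100 = 5.2656

5.266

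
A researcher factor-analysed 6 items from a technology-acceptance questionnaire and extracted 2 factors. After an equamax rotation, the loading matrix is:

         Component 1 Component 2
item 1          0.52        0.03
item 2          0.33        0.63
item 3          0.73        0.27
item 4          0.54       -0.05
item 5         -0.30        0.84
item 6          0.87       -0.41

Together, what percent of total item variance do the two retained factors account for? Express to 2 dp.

Communalities: 0.2713, 0.5058, 0.6058, 0.2941, 0.7956, 0.9250; Σh² = 3.3976.
Total variance with 6 standardized items is 6, so the solution explains 3.3976/6 = 0.5663 = 56.63%.

56.63%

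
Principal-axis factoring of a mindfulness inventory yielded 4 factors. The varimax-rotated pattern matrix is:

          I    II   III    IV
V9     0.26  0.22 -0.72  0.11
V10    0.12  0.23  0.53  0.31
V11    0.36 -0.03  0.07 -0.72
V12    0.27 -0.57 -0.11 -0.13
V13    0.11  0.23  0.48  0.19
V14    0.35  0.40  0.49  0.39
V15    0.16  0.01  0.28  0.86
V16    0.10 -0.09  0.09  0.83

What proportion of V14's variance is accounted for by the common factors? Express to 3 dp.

0.675

h² = 0.35² + 0.40² + 0.49² + 0.39² = 0.1225 + 0.1600 + 0.2401 + 0.1521 = 0.6747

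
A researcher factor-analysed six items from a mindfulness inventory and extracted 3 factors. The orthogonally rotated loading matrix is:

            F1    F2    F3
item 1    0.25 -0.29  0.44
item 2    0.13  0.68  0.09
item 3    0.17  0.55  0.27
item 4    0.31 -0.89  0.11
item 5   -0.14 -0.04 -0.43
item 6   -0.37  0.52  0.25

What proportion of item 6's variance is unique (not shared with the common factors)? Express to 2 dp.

0.53

h² = (-0.37)² + 0.52² + 0.25² = 0.1369 + 0.2704 + 0.0625 = 0.4698
Uniqueness u² = 1 − h² = 1 − 0.4698 = 0.5302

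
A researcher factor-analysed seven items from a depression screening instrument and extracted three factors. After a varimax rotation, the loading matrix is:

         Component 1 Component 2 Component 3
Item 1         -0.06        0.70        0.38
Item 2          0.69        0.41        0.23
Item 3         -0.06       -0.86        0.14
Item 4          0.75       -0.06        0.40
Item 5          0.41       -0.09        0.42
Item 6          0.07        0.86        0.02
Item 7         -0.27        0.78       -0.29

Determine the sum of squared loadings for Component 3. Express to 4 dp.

SS loadings for Component 3 = 0.38² + 0.23² + 0.14² + 0.40² + 0.42² + 0.02² + (-0.29)² = 0.1444 + 0.0529 + 0.0196 + 0.1600 + 0.1764 + 0.0004 + 0.0841 = 0.6378

0.6378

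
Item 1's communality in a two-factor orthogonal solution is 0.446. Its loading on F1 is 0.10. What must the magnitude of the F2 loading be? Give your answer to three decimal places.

0.660

Under orthogonal rotation h² = Σλ², so λ_F2² = h² − (0.0100) = 0.446 − 0.0100 = 0.4360.
|λ| = √0.4360 = 0.6603.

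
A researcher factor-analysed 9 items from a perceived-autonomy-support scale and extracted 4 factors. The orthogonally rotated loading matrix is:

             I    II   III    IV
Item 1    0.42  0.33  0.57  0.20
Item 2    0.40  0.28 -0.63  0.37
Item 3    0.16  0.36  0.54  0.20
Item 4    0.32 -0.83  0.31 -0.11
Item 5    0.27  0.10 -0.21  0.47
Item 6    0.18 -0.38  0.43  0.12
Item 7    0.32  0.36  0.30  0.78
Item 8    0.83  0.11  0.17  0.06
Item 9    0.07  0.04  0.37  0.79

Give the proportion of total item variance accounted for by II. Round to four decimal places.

0.1448

SS loadings for II = 0.33² + 0.28² + 0.36² + (-0.83)² + 0.10² + (-0.38)² + 0.36² + 0.11² + 0.04² = 1.3035
Proportion of variance = 1.3035 / 9 = 0.1448.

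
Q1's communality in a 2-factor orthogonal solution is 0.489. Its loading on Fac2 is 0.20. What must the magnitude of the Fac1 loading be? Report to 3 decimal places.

Under orthogonal rotation h² = Σλ², so λ_Fac1² = h² − (0.0400) = 0.489 − 0.0400 = 0.4490.
|λ| = √0.4490 = 0.6701.

0.670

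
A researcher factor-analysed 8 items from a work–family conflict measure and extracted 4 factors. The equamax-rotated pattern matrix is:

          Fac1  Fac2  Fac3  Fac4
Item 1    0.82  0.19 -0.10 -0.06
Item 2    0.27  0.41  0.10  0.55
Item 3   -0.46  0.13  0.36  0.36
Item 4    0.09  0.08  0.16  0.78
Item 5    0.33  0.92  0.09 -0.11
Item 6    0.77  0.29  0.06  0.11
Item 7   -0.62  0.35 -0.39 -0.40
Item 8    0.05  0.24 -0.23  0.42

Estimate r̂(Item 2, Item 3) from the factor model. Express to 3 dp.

0.163

r̂ = Σ λ_i·λ_j across factors = (0.27)(-0.46) + (0.41)(0.13) + (0.10)(0.36) + (0.55)(0.36)
  = -0.1242 +0.0533 +0.0360 +0.1980 = 0.1631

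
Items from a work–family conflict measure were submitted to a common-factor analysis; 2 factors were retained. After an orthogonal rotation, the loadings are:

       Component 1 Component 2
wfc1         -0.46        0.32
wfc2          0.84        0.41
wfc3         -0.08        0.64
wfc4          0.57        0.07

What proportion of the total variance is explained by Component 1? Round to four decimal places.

0.3121

SS loadings for Component 1 = (-0.46)² + 0.84² + (-0.08)² + 0.57² = 1.2485
Proportion of variance = 1.2485 / 4 = 0.3121.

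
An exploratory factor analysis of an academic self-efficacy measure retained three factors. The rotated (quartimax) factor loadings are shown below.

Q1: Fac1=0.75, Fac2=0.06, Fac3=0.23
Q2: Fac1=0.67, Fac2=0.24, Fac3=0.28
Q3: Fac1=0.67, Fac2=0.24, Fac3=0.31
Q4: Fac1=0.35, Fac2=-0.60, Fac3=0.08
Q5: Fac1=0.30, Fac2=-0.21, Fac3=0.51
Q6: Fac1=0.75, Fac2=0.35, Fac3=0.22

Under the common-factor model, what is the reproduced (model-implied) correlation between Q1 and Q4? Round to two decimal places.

0.24

r̂ = Σ λ_i·λ_j across factors = (0.75)(0.35) + (0.06)(-0.60) + (0.23)(0.08)
  = +0.2625 -0.0360 +0.0184 = 0.2449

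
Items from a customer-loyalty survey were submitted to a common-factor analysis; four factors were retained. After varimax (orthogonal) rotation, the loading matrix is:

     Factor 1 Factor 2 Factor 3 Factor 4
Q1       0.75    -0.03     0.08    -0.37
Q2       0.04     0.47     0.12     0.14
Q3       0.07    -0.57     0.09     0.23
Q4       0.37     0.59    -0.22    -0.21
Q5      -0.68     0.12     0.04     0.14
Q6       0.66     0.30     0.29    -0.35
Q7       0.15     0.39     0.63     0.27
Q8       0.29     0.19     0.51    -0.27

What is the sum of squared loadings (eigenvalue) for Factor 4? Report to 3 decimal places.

0.541

SS loadings for Factor 4 = (-0.37)² + 0.14² + 0.23² + (-0.21)² + 0.14² + (-0.35)² + 0.27² + (-0.27)² = 0.1369 + 0.0196 + 0.0529 + 0.0441 + 0.0196 + 0.1225 + 0.0729 + 0.0729 = 0.5414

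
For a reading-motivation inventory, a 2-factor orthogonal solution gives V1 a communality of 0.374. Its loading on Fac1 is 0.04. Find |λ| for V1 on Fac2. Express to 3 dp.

Under orthogonal rotation h² = Σλ², so λ_Fac2² = h² − (0.0016) = 0.374 − 0.0016 = 0.3724.
|λ| = √0.3724 = 0.6102.

0.610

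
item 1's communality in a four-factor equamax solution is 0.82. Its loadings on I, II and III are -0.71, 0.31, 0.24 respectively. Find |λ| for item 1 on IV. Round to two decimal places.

Under orthogonal rotation h² = Σλ², so λ_IV² = h² − (0.6578) = 0.82 − 0.6578 = 0.1622.
|λ| = √0.1622 = 0.4027.

0.40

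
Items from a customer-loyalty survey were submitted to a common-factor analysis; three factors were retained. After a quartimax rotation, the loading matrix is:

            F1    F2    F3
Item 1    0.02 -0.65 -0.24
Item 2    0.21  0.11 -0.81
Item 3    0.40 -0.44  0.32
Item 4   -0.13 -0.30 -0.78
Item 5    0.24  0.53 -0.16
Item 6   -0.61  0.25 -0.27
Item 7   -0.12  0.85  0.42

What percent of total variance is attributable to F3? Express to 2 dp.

SS loadings for F3 = (-0.24)² + (-0.81)² + 0.32² + (-0.78)² + (-0.16)² + (-0.27)² + 0.42² = 1.6994
With 7 standardized items, total variance = 7. Proportion = 1.6994/7 = 0.2428 → 24.28%.

24.28%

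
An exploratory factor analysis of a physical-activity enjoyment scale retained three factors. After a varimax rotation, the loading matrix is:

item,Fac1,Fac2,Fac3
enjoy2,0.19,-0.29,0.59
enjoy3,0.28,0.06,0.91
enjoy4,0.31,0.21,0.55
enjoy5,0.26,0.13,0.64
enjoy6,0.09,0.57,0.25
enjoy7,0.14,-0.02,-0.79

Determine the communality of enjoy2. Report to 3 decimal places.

h² = 0.19² + (-0.29)² + 0.59² = 0.0361 + 0.0841 + 0.3481 = 0.4683

0.468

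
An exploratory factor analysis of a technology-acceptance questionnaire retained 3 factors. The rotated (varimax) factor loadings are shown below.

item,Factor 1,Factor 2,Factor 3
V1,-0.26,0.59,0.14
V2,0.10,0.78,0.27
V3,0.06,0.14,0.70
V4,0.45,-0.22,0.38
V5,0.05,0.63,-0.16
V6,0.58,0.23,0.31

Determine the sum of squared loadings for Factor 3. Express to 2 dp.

SS loadings for Factor 3 = 0.14² + 0.27² + 0.70² + 0.38² + (-0.16)² + 0.31² = 0.0196 + 0.0729 + 0.4900 + 0.1444 + 0.0256 + 0.0961 = 0.8486

0.85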